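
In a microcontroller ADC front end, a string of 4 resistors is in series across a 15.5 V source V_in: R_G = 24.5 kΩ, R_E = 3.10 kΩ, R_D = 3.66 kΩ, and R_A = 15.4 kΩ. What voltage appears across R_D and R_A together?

ΣR = 24.5 + 3.10 + 3.66 + 15.4 = 46.66 kΩ.
R_{R_D..R_A} = 3.66 + 15.4 = 19.06 kΩ.
By the voltage-divider rule, V = 15.5 × 19.06/46.66 = 6.332 V.

V ≈ 6.33 V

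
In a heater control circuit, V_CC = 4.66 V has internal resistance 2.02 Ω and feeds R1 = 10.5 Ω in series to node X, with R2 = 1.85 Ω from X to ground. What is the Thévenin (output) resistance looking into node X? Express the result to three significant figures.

R_th ≈ 1.61 Ω

R1' = 2.02 + 10.5 = 12.52 Ω (source resistance + R1).
Looking into X with the source shorted: R_th = R1'·R2/(R1'+R2) = 12.52 × 1.85/14.37 = 1.612 Ω.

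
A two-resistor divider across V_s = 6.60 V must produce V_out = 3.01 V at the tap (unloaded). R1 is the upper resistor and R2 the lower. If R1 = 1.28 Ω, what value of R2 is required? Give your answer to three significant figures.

R2 ≈ 1.07 Ω

Required fraction k = V_out/V_s = 0.4561.
R2 = R1 · 0.4561/(1 − 0.4561) = 1.073 Ω.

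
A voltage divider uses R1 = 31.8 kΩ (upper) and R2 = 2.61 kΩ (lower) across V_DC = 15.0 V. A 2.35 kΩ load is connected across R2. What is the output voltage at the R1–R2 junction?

First combine the lower leg with the load: R2 ‖ R_L = 1.237 kΩ.
Then V_out = V_DC · R2'/(R1 + R2') = 15.0 × 1.237/33.04 = 0.5615 V.

V_out ≈ 0.561 V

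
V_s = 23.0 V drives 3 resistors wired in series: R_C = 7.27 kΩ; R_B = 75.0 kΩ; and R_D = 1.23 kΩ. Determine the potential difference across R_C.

Total series resistance ΣR = 7.27 + 75.0 + 1.23 = 83.50 kΩ.
By the voltage-divider rule, V = 23.0 × 7.270/83.50 = 2.003 V.

V ≈ 2.00 V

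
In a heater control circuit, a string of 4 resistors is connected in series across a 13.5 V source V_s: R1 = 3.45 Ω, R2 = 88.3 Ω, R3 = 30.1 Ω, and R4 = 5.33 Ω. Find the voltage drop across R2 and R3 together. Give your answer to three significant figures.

Total series resistance ΣR = 3.45 + 88.3 + 30.1 + 5.33 = 127.2 Ω.
R_{R2..R3} = 88.3 + 30.1 = 118.4 Ω.
By the voltage-divider rule, V = 13.5 × 118.4/127.2 = 12.57 V.

V ≈ 12.6 V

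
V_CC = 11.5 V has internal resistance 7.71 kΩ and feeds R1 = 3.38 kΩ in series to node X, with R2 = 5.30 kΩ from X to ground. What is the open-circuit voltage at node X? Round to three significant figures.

V_th ≈ 3.72 V

R1' = 7.71 + 3.38 = 11.09 kΩ (source resistance + R1).
With X open, the divider is unloaded: V_th = 11.5 × 5.30/16.39 = 3.719 V.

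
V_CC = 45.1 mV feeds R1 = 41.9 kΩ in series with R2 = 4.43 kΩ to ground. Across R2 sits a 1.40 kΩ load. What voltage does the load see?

V_out ≈ 1.12 mV

First combine the lower leg with the load: R2 ‖ R_L = 1.064 kΩ.
Then V_out = V_CC · R2'/(R1 + R2') = 45.1 × 1.064/42.96 = 1.117 mV.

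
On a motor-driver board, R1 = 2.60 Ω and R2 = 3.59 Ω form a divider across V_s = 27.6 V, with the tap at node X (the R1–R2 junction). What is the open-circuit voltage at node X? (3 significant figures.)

V_th ≈ 16.0 V

Open-circuit (no load on X): V_th = V_s · R2/(R1 + R2) = 27.6 × 3.59/(2.600 + 3.59) = 16.01 V.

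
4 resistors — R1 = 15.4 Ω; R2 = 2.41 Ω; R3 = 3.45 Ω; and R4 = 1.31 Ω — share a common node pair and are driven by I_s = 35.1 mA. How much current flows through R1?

I ≈ 1.49 mA

Total conductance ΣG = 1/15.4 + 1/2.41 + 1/3.45 + 1/1.31 = 1.533 (units of 1/Ω).
R1 takes the fraction G_k/ΣG = 0.06494/1.533 = 0.04236, so I = 35.1 × 0.04236 = 1.487 mA.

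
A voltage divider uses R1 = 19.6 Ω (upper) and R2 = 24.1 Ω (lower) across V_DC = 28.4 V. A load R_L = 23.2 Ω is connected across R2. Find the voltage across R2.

V_out ≈ 10.7 V

R2 ‖ R_L = (24.1 × 23.2)/(24.1 + 23.2) = 11.82 Ω.
Voltage divider with the loaded lower leg: V_out = 28.4 × 11.82/(19.6 + 11.82) = 28.4 × 0.3762 = 10.68 V.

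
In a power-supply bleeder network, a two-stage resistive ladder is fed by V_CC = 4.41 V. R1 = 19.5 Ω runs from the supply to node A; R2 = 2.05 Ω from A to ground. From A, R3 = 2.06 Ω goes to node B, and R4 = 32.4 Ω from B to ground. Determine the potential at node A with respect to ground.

Node A sees R2 in parallel with the series input of stage 2, R3 + R4 = 34.46 Ω.
R2 ‖ (R3+R4) = 1.935 Ω.
First divider: V_A = V_CC · 1.935/(19.5 + 1.935) = 0.3981 V.

V_A ≈ 0.398 V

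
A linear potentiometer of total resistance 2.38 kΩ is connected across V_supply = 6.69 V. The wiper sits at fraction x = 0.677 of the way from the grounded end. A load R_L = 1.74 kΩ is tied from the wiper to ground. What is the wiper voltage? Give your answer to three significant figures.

The pot divides into 0.7687 kΩ above the wiper and 1.611 kΩ below.
R_L loads the lower segment: effective lower R = 0.8366 kΩ.
V_out = 6.69 × 0.8366/(0.7687 + 0.8366) = 3.486 V.

V_out ≈ 3.49 V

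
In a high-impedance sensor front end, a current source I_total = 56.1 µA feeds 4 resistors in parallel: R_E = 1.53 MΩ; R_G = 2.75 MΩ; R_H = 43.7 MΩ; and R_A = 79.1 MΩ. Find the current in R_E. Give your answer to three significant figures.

ΣG = 1/1.53 + 1/2.75 + 1/43.7 + 1/79.1 = 1.053.
R_E takes the fraction G_k/ΣG = 0.6536/1.053 = 0.6208, so I = 56.1 × 0.6208 = 34.83 µA.

I ≈ 34.8 µA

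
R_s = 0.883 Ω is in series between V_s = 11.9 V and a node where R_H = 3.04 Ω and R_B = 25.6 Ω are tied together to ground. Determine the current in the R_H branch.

Parallel bank: R_p = 1/(1/3.04 + 1/25.6) = 2.717 Ω.
Node voltage V_A = V_s · R_p/(R_s + R_p) = 11.9 × 0.7547 = 8.981 V.
I(R_H) = V_A / R_H = 8.981/3.04 = 2.954 A.

I ≈ 2.95 A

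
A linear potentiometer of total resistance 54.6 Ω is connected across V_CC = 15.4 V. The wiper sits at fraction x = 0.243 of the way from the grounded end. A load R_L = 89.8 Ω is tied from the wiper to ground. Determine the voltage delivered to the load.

V_out ≈ 3.37 V

Lower segment x·R_p = 13.27 Ω; upper segment (1−x)·R_p = 41.33 Ω.
R_L loads the lower segment: effective lower R = 11.56 Ω.
Loaded-divider output: V_out = 15.4 × 0.2186 = 3.366 V.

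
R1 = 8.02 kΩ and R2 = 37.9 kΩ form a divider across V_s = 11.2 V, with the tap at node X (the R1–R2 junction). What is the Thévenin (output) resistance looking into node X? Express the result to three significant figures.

R_th ≈ 6.62 kΩ

Looking into X with the source shorted: R_th = R1·R2/(R1+R2) = 8.020 × 37.9/45.92 = 6.619 kΩ.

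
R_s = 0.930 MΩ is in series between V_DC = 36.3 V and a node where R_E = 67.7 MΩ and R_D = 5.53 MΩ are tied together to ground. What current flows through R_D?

Equivalent of the parallel group: R_p = 5.112 MΩ.
V_A by voltage divider: V_A = 36.3 × 5.112/(0.930 + 5.112) = 30.71 V.
Branch current I = V_A/R_D = 30.71/5.53 = 5.554 µA.
(Equivalently: I_total = 6.008 µA, then current-divider fraction G_k/ΣG = 0.9245.)

I ≈ 5.55 µA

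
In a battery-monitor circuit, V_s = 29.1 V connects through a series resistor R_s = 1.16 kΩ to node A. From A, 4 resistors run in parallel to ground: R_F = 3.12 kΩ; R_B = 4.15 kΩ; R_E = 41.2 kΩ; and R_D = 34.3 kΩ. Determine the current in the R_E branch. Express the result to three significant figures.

I ≈ 0.412 mA

Equivalent of the parallel group: R_p = 1.626 kΩ.
Node voltage V_A = V_s · R_p/(R_s + R_p) = 29.1 × 0.5837 = 16.98 V.
I(R_E) = V_A / R_E = 16.98/41.2 = 0.4123 mA.
(Check via current divider: I_total = 10.44 mA; share G_k/ΣG = 0.03947 → same result.)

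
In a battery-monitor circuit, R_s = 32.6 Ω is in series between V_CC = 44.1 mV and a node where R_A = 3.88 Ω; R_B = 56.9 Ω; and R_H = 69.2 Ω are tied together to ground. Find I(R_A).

Parallel bank: R_p = 1/(1/3.88 + 1/56.9 + 1/69.2) = 3.451 Ω.
Node voltage V_A = V_CC · R_p/(R_s + R_p) = 44.1 × 0.09573 = 4.222 mV.
I(R_A) = V_A / R_A = 4.222/3.88 = 1.088 mA.
(Equivalently: I_total = 1.223 mA, then current-divider fraction G_k/ΣG = 0.8895.)

I ≈ 1.09 mA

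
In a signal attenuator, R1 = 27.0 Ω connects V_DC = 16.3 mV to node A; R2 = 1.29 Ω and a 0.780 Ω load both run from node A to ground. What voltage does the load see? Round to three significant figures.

First combine the lower leg with the load: R2 ‖ R_L = 0.4861 Ω.
Then V_out = V_DC · R2'/(R1 + R2') = 16.3 × 0.4861/27.49 = 0.2883 mV.
(Unloaded it would be 0.743 mV; the load pulls it down.)

V_out ≈ 0.288 mV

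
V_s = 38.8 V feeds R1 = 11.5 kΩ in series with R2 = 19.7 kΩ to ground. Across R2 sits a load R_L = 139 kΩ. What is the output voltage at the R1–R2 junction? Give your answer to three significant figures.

R2 ‖ R_L = (19.7 × 139)/(19.7 + 139) = 17.25 kΩ.
Then V_out = V_s · R2'/(R1 + R2') = 38.8 × 17.25/28.75 = 23.28 V.

V_out ≈ 23.3 V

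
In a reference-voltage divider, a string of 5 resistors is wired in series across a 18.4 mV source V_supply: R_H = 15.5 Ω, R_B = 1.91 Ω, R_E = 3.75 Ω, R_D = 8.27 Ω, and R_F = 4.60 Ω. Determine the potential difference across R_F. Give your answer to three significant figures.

ΣR = 15.5 + 1.91 + 3.75 + 8.27 + 4.60 = 34.03 Ω.
V = V_supply · R/ΣR = 18.4 × 0.1352 = 2.487 mV.

V ≈ 2.49 mV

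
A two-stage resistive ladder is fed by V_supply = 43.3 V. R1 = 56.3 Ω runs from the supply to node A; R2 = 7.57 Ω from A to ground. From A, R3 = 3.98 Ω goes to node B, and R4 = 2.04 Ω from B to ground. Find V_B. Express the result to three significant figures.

Looking into the second stage from A: R3 + R4 = 6.020 Ω appears in parallel with R2.
Effective lower resistance at A: R2 ‖ 6.020 = 3.353 Ω.
V_A = 43.3 × 3.353/(56.3 + 3.353) = 2.434 V.
Then the unloaded second divider: V_B = V_A × R4/(R3+R4) = 2.434 × 0.3389 = 0.8248 V.

V_B ≈ 0.825 V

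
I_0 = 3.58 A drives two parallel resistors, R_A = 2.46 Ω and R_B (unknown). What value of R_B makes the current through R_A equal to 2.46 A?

R_B ≈ 5.40 Ω

Two-branch current divider: I_A = I_0 · R_B/(R_A + R_B).
With f = 0.6872, R_B = R_A · f/(1−f) = 2.46 × 2.196 = 5.403 Ω.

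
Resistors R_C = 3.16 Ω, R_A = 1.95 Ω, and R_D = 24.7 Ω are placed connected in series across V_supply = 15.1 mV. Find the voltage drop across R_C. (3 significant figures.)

V ≈ 1.60 mV

Series total: ΣR = 3.16 + 1.95 + 24.7 = 29.81 Ω.
By the voltage-divider rule, V = 15.1 × 3.160/29.81 = 1.601 mV.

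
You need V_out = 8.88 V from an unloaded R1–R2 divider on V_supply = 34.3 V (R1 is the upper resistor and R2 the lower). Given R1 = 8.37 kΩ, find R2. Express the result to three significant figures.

V_out/V_supply = R2/(R1+R2) = 0.2589.
Rearranging, R2 = R1·k/(1−k) = 8.37 × 0.3493 = 2.924 kΩ.

R2 ≈ 2.92 kΩ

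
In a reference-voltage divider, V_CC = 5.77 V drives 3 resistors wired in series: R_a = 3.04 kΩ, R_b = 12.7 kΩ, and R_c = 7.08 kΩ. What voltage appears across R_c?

ΣR = 3.04 + 12.7 + 7.08 = 22.82 kΩ.
Voltage divider: V = V_CC · (7.080 / 22.82) = 5.77 × 0.3103 = 1.790 V.

V ≈ 1.79 V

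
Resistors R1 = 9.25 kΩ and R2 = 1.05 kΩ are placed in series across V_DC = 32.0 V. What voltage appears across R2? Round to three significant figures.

V ≈ 3.26 V

Total series resistance ΣR = 9.25 + 1.05 = 10.30 kΩ.
By the voltage-divider rule, V = 32.0 × 1.050/10.30 = 3.262 V.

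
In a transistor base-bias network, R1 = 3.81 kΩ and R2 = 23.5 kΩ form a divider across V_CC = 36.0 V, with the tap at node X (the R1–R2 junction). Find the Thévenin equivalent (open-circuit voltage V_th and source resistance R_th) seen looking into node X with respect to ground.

V_th ≈ 31.0 V, R_th ≈ 3.28 kΩ

With X open, the divider is unloaded: V_th = 36.0 × 23.5/27.31 = 30.98 V.
Zeroing V_CC shorts the top of R1 to ground, so R_th = R1 ‖ R2 = 3.278 kΩ.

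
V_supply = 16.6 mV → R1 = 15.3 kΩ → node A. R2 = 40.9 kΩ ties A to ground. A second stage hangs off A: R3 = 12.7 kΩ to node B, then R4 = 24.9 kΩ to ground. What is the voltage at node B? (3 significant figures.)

V_B ≈ 6.17 mV

Node A sees R2 in parallel with the series input of stage 2, R3 + R4 = 37.60 kΩ.
Effective lower resistance at A: R2 ‖ 37.60 = 19.59 kΩ.
First divider: V_A = V_supply · 19.59/(15.3 + 19.59) = 9.321 mV.
Then the unloaded second divider: V_B = V_A × R4/(R3+R4) = 9.321 × 0.6622 = 6.172 mV.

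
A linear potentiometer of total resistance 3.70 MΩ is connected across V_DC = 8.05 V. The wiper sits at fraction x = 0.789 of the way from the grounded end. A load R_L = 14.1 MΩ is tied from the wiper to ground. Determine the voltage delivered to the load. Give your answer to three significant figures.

V_out ≈ 6.09 V

The pot divides into 0.7807 MΩ above the wiper and 2.919 MΩ below.
(x·R_p) ‖ R_L = 2.419 MΩ.
Loaded-divider output: V_out = 8.05 × 0.7560 = 6.086 V.
(Unloaded: V_out = x·V_DC = 6.35 V.)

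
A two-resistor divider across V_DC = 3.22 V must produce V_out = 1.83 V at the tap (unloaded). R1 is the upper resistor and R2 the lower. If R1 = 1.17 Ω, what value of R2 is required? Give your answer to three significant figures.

V_out/V_DC = R2/(R1+R2) = 0.5683.
So R2 = R1 · V_out/(V_DC − V_out) = 1.17 × 1.83/(3.22 − 1.83) = 1.17 × 1.317 = 1.540 Ω.

R2 ≈ 1.54 Ω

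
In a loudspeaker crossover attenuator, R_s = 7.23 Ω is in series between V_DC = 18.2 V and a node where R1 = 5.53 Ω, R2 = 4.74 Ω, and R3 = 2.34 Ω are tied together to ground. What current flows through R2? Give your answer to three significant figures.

Parallel bank: R_p = 1/(1/5.53 + 1/4.74 + 1/2.34) = 1.221 Ω.
Node voltage V_A = V_DC · R_p/(R_s + R_p) = 18.2 × 0.1445 = 2.629 V.
Branch current I = V_A/R2 = 2.629/4.74 = 0.5547 A.

I ≈ 0.555 A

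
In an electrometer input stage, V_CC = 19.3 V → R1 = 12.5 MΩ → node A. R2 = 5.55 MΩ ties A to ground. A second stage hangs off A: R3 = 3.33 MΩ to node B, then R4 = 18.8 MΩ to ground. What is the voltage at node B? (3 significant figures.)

V_B ≈ 4.30 V

The second stage (R3 + R4 = 22.13 MΩ) loads node A in parallel with R2.
R2 ‖ (R3+R4) = 4.437 MΩ.
First divider: V_A = V_CC · 4.437/(12.5 + 4.437) = 5.056 V.
Then the unloaded second divider: V_B = V_A × R4/(R3+R4) = 5.056 × 0.8495 = 4.295 V.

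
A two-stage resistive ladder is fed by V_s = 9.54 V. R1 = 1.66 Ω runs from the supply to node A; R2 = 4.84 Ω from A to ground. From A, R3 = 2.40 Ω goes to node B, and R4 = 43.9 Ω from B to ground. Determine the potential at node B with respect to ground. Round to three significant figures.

Node A sees R2 in parallel with the series input of stage 2, R3 + R4 = 46.30 Ω.
Effective lower resistance at A: R2 ‖ 46.30 = 4.382 Ω.
First divider: V_A = V_s · 4.382/(1.66 + 4.382) = 6.919 V.
Then the unloaded second divider: V_B = V_A × R4/(R3+R4) = 6.919 × 0.9482 = 6.560 V.

V_B ≈ 6.56 V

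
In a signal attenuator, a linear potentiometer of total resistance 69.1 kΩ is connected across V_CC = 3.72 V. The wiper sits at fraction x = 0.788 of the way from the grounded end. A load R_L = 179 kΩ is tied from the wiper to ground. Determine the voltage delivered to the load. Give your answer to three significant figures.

V_out ≈ 2.75 V

Lower segment x·R_p = 54.45 kΩ; upper segment (1−x)·R_p = 14.65 kΩ.
Lower segment in parallel with the load: 54.45 ‖ 179 = 41.75 kΩ.
V_out = 3.72 × 41.75/(14.65 + 41.75) = 2.754 V.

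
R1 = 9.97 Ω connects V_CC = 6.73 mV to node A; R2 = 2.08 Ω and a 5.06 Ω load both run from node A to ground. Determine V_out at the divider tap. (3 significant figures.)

V_out ≈ 0.867 mV

First combine the lower leg with the load: R2 ‖ R_L = 1.474 Ω.
Then V_out = V_CC · R2'/(R1 + R2') = 6.73 × 1.474/11.44 = 0.8669 mV.
(Unloaded it would be 1.16 mV; the load pulls it down.)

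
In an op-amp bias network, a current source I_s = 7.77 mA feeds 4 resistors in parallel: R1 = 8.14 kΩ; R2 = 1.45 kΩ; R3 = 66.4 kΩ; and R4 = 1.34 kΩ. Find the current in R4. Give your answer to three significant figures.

Total conductance ΣG = 1/8.14 + 1/1.45 + 1/66.4 + 1/1.34 = 1.574 (units of 1/kΩ).
R4 takes the fraction G_k/ΣG = 0.7463/1.574 = 0.4742, so I = 7.77 × 0.4742 = 3.684 mA.

I ≈ 3.68 mA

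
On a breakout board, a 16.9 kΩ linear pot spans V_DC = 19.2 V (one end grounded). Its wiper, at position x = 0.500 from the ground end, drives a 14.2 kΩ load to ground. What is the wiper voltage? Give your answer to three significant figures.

V_out ≈ 7.40 V

Split the track: R_lower = x·R_p = 8.450 kΩ, R_upper = (1−x)·R_p = 8.450 kΩ.
R_L loads the lower segment: effective lower R = 5.298 kΩ.
V_out = 19.2 × 5.298/(8.450 + 5.298) = 7.399 V.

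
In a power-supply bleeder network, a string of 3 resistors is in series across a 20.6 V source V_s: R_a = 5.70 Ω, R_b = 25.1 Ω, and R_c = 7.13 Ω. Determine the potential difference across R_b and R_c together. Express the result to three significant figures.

V ≈ 17.5 V

Series total: ΣR = 5.70 + 25.1 + 7.13 = 37.93 Ω.
R_{R_b..R_c} = 25.1 + 7.13 = 32.23 Ω.
V = V_s · R/ΣR = 20.6 × 0.8497 = 17.50 V.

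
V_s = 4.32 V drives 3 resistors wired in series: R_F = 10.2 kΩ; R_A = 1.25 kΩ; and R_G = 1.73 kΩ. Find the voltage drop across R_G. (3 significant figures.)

V ≈ 0.567 V

ΣR = 10.2 + 1.25 + 1.73 = 13.18 kΩ.
V = V_s · R/ΣR = 4.32 × 0.1313 = 0.5670 V.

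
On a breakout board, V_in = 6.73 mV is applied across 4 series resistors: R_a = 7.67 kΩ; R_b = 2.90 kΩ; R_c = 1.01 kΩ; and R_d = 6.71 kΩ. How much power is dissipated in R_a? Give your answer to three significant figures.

The common current is I = 6.73/18.29 = 0.3680 µA.
P = I²R = 0.1354 × 7.67 = 1.038 nW.

P ≈ 1.04 nW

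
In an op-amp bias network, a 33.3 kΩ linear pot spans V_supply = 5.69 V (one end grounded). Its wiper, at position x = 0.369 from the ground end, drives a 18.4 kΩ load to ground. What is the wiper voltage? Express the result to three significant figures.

Lower segment x·R_p = 12.29 kΩ; upper segment (1−x)·R_p = 21.01 kΩ.
R_L loads the lower segment: effective lower R = 7.368 kΩ.
Loaded-divider output: V_out = 5.69 × 0.2596 = 1.477 V.

V_out ≈ 1.48 V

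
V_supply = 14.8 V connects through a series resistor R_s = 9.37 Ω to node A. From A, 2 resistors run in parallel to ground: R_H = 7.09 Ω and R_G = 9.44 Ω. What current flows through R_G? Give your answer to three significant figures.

Combine the parallel branches: R_p = (1/7.09 + 1/9.44)⁻¹ = 4.049 Ω.
V_A = 14.8 × 4.049/13.42 = 4.466 V.
I(R_G) = V_A / R_G = 4.466/9.44 = 0.4731 A.

I ≈ 0.473 A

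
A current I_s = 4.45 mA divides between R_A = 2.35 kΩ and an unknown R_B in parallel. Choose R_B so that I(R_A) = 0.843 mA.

R_B ≈ 0.549 kΩ

Two-branch current divider: I_A = I_s · R_B/(R_A + R_B).
0.843/4.45 = R_B/(R_A + R_B) → R_B = R_A · (0.1894)/(1 − 0.1894) = 2.35 × 0.2337 = 0.5492 kΩ.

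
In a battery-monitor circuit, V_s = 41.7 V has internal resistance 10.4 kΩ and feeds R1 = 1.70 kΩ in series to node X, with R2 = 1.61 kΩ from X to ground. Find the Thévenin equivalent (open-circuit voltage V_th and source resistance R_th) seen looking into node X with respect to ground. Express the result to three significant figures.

V_th ≈ 4.90 V, R_th ≈ 1.42 kΩ

R1' = 10.4 + 1.70 = 12.10 kΩ (source resistance + R1).
V_th is the unloaded tap voltage: V_s · R2/(R1'+R2) = 41.7 × 0.1174 = 4.897 V.
Looking into X with the source shorted: R_th = R1'·R2/(R1'+R2) = 12.10 × 1.61/13.71 = 1.421 kΩ.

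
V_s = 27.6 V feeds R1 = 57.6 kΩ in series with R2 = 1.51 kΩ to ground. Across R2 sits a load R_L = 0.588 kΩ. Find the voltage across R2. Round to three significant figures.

V_out ≈ 0.201 V

The load sits in parallel with R2, giving an effective lower resistance R2' = R2·R_L/(R2+R_L) = 0.4232 kΩ.
Then V_out = V_s · R2'/(R1 + R2') = 27.6 × 0.4232/58.02 = 0.2013 V.
(Unloaded it would be 0.705 V; the load pulls it down.)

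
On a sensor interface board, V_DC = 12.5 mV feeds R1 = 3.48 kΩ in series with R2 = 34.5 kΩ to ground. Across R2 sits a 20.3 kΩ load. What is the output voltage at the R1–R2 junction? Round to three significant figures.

The load sits in parallel with R2, giving an effective lower resistance R2' = R2·R_L/(R2+R_L) = 12.78 kΩ.
Then V_out = V_DC · R2'/(R1 + R2') = 12.5 × 12.78/16.26 = 9.825 mV.

V_out ≈ 9.82 mV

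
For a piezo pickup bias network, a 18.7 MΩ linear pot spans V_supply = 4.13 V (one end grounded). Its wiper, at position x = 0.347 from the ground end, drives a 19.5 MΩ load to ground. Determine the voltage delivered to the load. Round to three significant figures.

V_out ≈ 1.18 V

Lower segment x·R_p = 6.489 MΩ; upper segment (1−x)·R_p = 12.21 MΩ.
(x·R_p) ‖ R_L = 4.869 MΩ.
V_out = 4.13 × 4.869/(12.21 + 4.869) = 1.177 V.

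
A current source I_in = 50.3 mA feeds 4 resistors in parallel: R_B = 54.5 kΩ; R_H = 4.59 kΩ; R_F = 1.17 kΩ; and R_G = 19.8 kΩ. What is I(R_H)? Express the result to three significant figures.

I ≈ 9.60 mA

Conductances: ΣG = 1/54.5 + 1/4.59 + 1/1.17 + 1/19.8 = 1.141 (1/kΩ).
By the current-divider rule, I = I_in · G_k/ΣG = 50.3 × 0.1909 = 9.601 mA.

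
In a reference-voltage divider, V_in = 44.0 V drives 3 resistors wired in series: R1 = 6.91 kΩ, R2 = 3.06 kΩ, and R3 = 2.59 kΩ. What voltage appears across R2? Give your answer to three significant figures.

V ≈ 10.7 V

Total series resistance ΣR = 6.91 + 3.06 + 2.59 = 12.56 kΩ.
By the voltage-divider rule, V = 44.0 × 3.060/12.56 = 10.72 V.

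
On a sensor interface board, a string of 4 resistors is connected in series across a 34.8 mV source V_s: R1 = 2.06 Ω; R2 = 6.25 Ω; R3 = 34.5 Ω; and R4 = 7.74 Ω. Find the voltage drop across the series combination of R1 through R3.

ΣR = 2.06 + 6.25 + 34.5 + 7.74 = 50.55 Ω.
R_{R1..R3} = 2.06 + 6.25 + 34.5 = 42.81 Ω.
Voltage divider: V = V_s · (42.81 / 50.55) = 34.8 × 0.8469 = 29.47 mV.

V ≈ 29.5 mV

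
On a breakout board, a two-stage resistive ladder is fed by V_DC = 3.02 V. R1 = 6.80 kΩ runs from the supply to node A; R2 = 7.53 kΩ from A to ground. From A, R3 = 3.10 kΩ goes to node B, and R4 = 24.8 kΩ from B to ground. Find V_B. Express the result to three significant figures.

V_B ≈ 1.25 V

Node A sees R2 in parallel with the series input of stage 2, R3 + R4 = 27.90 kΩ.
Effective lower resistance at A: R2 ‖ 27.90 = 5.930 kΩ.
V_A = 3.02 × 5.930/(6.80 + 5.930) = 1.407 V.
Stage 2 is unloaded, so V_B = V_A · R4/(R3+R4) = 1.407 × 24.8/27.90 = 1.250 V.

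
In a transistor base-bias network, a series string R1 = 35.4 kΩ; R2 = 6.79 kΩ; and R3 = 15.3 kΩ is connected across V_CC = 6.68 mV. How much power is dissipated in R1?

The common current is I = 6.68/57.49 = 0.1162 µA.
P = I²R = 0.01350 × 35.4 = 0.4779 nW.

P ≈ 0.478 nW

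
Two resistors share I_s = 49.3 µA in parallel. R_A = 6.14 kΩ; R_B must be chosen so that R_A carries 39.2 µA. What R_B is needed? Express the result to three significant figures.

R_B ≈ 23.8 kΩ

The fraction through R_A equals R_B/(R_A+R_B).
39.2/49.3 = R_B/(R_A + R_B) → R_B = R_A · (0.7951)/(1 − 0.7951) = 6.14 × 3.881 = 23.83 kΩ.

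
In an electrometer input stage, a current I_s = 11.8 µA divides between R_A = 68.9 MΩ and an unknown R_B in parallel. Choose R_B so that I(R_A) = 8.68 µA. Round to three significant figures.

In a two-way split, I_A/I_s = R_B/(R_A + R_B).
8.68/11.8 = R_B/(R_A + R_B) → R_B = R_A · (0.7356)/(1 − 0.7356) = 68.9 × 2.782 = 191.7 MΩ.

R_B ≈ 192 MΩ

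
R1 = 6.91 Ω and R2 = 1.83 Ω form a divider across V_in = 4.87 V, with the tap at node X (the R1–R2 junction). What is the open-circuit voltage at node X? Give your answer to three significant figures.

V_th ≈ 1.02 V

V_th is the unloaded tap voltage: V_in · R2/(R1+R2) = 4.87 × 0.2094 = 1.020 V.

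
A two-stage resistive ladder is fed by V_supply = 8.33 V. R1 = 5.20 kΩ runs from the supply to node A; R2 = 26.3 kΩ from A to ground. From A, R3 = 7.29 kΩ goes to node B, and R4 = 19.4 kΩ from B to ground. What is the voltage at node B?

V_B ≈ 4.35 V

Node A sees R2 in parallel with the series input of stage 2, R3 + R4 = 26.69 kΩ.
Effective lower resistance at A: R2 ‖ 26.69 = 13.25 kΩ.
First divider: V_A = V_supply · 13.25/(5.20 + 13.25) = 5.982 V.
V_B = V_A × 0.7269 = 4.348 V.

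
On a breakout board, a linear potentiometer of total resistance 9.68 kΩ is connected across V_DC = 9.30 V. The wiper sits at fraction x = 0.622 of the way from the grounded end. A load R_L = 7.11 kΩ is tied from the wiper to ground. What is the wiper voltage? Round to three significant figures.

Lower segment x·R_p = 6.021 kΩ; upper segment (1−x)·R_p = 3.659 kΩ.
R_L loads the lower segment: effective lower R = 3.260 kΩ.
Loaded-divider output: V_out = 9.30 × 0.4712 = 4.382 V.

V_out ≈ 4.38 V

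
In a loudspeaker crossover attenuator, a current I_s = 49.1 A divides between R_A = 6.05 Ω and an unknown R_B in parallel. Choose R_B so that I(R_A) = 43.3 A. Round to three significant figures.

R_B ≈ 45.2 Ω

Two-branch current divider: I_A = I_s · R_B/(R_A + R_B).
With f = 0.8819, R_B = R_A · f/(1−f) = 6.05 × 7.466 = 45.17 Ω.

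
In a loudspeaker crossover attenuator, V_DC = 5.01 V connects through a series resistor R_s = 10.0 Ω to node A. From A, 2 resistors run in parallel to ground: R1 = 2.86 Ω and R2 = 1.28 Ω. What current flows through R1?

I ≈ 0.142 A

Parallel bank: R_p = 1/(1/2.86 + 1/1.28) = 0.8843 Ω.
V_A by voltage divider: V_A = 5.01 × 0.8843/(10.0 + 0.8843) = 0.4070 V.
Branch current I = V_A/R1 = 0.4070/2.86 = 0.1423 A.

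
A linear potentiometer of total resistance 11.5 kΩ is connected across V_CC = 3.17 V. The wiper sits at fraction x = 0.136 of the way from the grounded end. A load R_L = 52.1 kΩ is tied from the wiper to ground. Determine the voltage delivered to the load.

Lower segment x·R_p = 1.564 kΩ; upper segment (1−x)·R_p = 9.936 kΩ.
R_L loads the lower segment: effective lower R = 1.518 kΩ.
Loaded-divider output: V_out = 3.17 × 0.1326 = 0.4202 V.
(Unloaded: V_out = x·V_CC = 0.431 V.)

V_out ≈ 0.420 V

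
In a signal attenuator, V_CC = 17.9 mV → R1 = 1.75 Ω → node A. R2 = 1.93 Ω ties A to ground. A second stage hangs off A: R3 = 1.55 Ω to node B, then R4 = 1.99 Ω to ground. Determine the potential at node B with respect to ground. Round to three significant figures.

Node A sees R2 in parallel with the series input of stage 2, R3 + R4 = 3.540 Ω.
Effective lower resistance at A: R2 ‖ 3.540 = 1.249 Ω.
So V_A = 17.9 × 0.4165 = 7.455 mV.
V_B = V_A × 0.5621 = 4.191 mV.

V_B ≈ 4.19 mV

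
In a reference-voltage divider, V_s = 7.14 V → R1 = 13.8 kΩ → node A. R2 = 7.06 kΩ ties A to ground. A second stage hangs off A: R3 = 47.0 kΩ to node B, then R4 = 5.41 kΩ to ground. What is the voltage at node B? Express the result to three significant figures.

Looking into the second stage from A: R3 + R4 = 52.41 kΩ appears in parallel with R2.
R2 ‖ (R3+R4) = 6.222 kΩ.
First divider: V_A = V_s · 6.222/(13.8 + 6.222) = 2.219 V.
Then the unloaded second divider: V_B = V_A × R4/(R3+R4) = 2.219 × 0.1032 = 0.2290 V.

V_B ≈ 0.229 V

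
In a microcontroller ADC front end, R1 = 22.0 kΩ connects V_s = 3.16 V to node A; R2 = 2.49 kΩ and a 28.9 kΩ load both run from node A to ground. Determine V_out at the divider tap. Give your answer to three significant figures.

R2 ‖ R_L = (2.49 × 28.9)/(2.49 + 28.9) = 2.292 kΩ.
Now apply the divider: V_out = 3.16 × 0.09437 = 0.2982 V.

V_out ≈ 0.298 V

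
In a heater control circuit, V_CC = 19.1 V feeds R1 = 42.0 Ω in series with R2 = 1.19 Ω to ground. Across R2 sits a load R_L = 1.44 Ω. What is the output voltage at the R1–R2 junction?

First combine the lower leg with the load: R2 ‖ R_L = 0.6516 Ω.
Then V_out = V_CC · R2'/(R1 + R2') = 19.1 × 0.6516/42.65 = 0.2918 V.

V_out ≈ 0.292 V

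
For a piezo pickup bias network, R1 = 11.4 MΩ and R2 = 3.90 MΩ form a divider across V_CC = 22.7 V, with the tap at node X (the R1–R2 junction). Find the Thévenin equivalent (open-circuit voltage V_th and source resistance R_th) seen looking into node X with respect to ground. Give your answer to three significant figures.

V_th ≈ 5.79 V, R_th ≈ 2.91 MΩ

V_th is the unloaded tap voltage: V_CC · R2/(R1+R2) = 22.7 × 0.2549 = 5.786 V.
Zeroing V_CC shorts the top of R1 to ground, so R_th = R1 ‖ R2 = 2.906 MΩ.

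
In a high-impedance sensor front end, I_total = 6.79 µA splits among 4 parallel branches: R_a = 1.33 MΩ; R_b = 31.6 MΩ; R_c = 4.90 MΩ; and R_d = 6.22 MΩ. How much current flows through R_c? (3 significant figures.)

I ≈ 1.21 µA

Total conductance ΣG = 1/1.33 + 1/31.6 + 1/4.90 + 1/6.22 = 1.148 (units of 1/MΩ).
R_c takes the fraction G_k/ΣG = 0.2041/1.148 = 0.1777, so I = 6.79 × 0.1777 = 1.207 µA.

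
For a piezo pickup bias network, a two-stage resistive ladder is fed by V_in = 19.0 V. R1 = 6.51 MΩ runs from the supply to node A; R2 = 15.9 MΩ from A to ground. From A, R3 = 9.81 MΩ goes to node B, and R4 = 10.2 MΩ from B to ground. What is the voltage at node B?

V_B ≈ 5.58 V

Node A sees R2 in parallel with the series input of stage 2, R3 + R4 = 20.01 MΩ.
Effective lower resistance at A: R2 ‖ 20.01 = 8.860 MΩ.
So V_A = 19.0 × 0.5764 = 10.95 V.
V_B = V_A × 0.5097 = 5.583 V.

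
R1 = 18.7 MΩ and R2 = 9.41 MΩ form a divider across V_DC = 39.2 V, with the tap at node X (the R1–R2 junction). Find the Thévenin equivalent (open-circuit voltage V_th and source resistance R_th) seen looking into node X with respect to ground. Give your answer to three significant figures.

V_th is the unloaded tap voltage: V_DC · R2/(R1+R2) = 39.2 × 0.3348 = 13.12 V.
Zeroing V_DC shorts the top of R1 to ground, so R_th = R1 ‖ R2 = 6.260 MΩ.

V_th ≈ 13.1 V, R_th ≈ 6.26 MΩ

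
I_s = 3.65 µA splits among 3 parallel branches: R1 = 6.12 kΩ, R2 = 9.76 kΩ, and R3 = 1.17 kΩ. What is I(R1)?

I ≈ 0.532 µA

Conductances: ΣG = 1/6.12 + 1/9.76 + 1/1.17 = 1.121 (1/kΩ).
By the current-divider rule, I = I_s · G_k/ΣG = 3.65 × 0.1458 = 0.5322 µA.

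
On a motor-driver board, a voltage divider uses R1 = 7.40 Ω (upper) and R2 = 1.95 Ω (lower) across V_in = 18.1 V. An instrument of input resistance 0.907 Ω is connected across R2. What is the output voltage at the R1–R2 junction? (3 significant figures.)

V_out ≈ 1.40 V

The load sits in parallel with R2, giving an effective lower resistance R2' = R2·R_L/(R2+R_L) = 0.6191 Ω.
Voltage divider with the loaded lower leg: V_out = 18.1 × 0.6191/(7.40 + 0.6191) = 18.1 × 0.07720 = 1.397 V.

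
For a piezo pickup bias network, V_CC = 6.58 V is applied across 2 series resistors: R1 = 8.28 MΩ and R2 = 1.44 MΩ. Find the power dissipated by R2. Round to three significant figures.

ΣR = 9.720 MΩ → I = 6.58/9.720 = 0.6770 µA.
P = I²R = 0.4583 × 1.44 = 0.6599 µW.

P ≈ 0.660 µW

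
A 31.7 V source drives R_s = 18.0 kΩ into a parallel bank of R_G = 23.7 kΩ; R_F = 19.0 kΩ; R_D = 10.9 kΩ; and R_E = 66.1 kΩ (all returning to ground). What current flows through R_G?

I ≈ 0.289 mA

Parallel bank: R_p = 1/(1/23.7 + 1/19.0 + 1/10.9 + 1/66.1) = 4.958 kΩ.
Node voltage V_A = V_s · R_p/(R_s + R_p) = 31.7 × 0.2160 = 6.846 V.
Branch current I = V_A/R_G = 6.846/23.7 = 0.2889 mA.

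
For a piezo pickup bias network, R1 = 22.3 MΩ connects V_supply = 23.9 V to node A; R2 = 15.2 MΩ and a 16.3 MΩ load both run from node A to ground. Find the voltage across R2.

V_out ≈ 6.23 V

R2 ‖ R_L = (15.2 × 16.3)/(15.2 + 16.3) = 7.865 MΩ.
Now apply the divider: V_out = 23.9 × 0.2607 = 6.232 V.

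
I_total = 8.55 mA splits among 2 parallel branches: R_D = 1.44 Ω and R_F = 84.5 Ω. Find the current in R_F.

I ≈ 0.143 mA

Two-branch current divider: I_k = I_total · R_other/(R_1 + R_2).
So I = 8.55 × 1.44/85.94 = 0.1433 mA.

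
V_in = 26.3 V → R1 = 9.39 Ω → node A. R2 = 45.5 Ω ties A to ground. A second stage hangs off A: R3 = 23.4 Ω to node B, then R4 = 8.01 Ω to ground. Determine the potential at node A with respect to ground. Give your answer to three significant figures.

V_A ≈ 17.5 V

Node A sees R2 in parallel with the series input of stage 2, R3 + R4 = 31.41 Ω.
Effective lower resistance at A: R2 ‖ 31.41 = 18.58 Ω.
First divider: V_A = V_in · 18.58/(9.39 + 18.58) = 17.47 V.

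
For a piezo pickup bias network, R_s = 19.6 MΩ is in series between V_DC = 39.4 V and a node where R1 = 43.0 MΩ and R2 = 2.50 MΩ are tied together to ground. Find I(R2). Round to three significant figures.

Combine the parallel branches: R_p = (1/43.0 + 1/2.50)⁻¹ = 2.363 MΩ.
V_A by voltage divider: V_A = 39.4 × 2.363/(19.6 + 2.363) = 4.238 V.
I(R2) = V_A / R2 = 4.238/2.50 = 1.695 µA.

I ≈ 1.70 µA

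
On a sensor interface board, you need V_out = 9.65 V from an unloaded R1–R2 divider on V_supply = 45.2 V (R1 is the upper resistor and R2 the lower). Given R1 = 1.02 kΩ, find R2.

V_out/V_supply = R2/(R1+R2) = 0.2135.
So R2 = R1 · V_out/(V_supply − V_out) = 1.02 × 9.65/(45.2 − 9.65) = 1.02 × 0.2714 = 0.2769 kΩ.

R2 ≈ 0.277 kΩ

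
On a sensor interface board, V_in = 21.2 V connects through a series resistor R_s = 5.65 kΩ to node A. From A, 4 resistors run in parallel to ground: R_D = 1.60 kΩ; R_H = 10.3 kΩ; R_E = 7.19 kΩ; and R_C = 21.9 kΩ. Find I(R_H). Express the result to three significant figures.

I ≈ 0.336 mA

Equivalent of the parallel group: R_p = 1.103 kΩ.
V_A = 21.2 × 1.103/6.753 = 3.462 V.
Branch current I = V_A/R_H = 3.462/10.3 = 0.3361 mA.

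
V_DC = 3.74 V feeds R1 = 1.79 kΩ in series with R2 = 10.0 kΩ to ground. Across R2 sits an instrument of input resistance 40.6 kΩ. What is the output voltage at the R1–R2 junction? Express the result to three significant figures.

V_out ≈ 3.06 V

R2 ‖ R_L = (10.0 × 40.6)/(10.0 + 40.6) = 8.024 kΩ.
Then V_out = V_DC · R2'/(R1 + R2') = 3.74 × 8.024/9.814 = 3.058 V.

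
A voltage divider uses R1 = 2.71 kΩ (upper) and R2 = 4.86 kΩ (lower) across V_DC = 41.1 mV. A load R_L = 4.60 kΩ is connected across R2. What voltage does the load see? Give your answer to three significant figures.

V_out ≈ 19.1 mV

R2 ‖ R_L = (4.86 × 4.60)/(4.86 + 4.60) = 2.363 kΩ.
Now apply the divider: V_out = 41.1 × 0.4658 = 19.15 mV.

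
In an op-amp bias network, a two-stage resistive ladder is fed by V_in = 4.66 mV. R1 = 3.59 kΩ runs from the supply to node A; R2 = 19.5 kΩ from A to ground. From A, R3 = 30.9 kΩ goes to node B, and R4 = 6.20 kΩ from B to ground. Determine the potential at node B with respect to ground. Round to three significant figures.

V_B ≈ 0.608 mV

The second stage (R3 + R4 = 37.10 kΩ) loads node A in parallel with R2.
Effective lower resistance at A: R2 ‖ 37.10 = 12.78 kΩ.
So V_A = 4.66 × 0.7807 = 3.638 mV.
Then the unloaded second divider: V_B = V_A × R4/(R3+R4) = 3.638 × 0.1671 = 0.6080 mV.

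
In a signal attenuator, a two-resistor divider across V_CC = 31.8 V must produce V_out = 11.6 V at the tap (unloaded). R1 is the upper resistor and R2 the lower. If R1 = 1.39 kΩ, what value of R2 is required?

R2 ≈ 0.798 kΩ

The divider ratio is R2/(R1+R2) = 11.6/31.8 = 0.3648.
R2 = R1 · 0.3648/(1 − 0.3648) = 0.7982 kΩ.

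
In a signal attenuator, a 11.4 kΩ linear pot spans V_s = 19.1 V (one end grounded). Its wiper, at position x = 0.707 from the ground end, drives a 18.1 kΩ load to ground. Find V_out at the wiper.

The pot divides into 3.340 kΩ above the wiper and 8.060 kΩ below.
(x·R_p) ‖ R_L = 5.577 kΩ.
Loaded-divider output: V_out = 19.1 × 0.6254 = 11.95 V.
(Unloaded: V_out = x·V_s = 13.5 V.)

V_out ≈ 11.9 V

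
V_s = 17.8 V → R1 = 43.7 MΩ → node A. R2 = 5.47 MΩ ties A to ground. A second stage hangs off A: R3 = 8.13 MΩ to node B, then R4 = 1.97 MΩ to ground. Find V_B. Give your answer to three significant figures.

V_B ≈ 0.261 V

Node A sees R2 in parallel with the series input of stage 2, R3 + R4 = 10.10 MΩ.
Effective lower resistance at A: R2 ‖ 10.10 = 3.548 MΩ.
V_A = 17.8 × 3.548/(43.7 + 3.548) = 1.337 V.
Stage 2 is unloaded, so V_B = V_A · R4/(R3+R4) = 1.337 × 1.97/10.10 = 0.2607 V.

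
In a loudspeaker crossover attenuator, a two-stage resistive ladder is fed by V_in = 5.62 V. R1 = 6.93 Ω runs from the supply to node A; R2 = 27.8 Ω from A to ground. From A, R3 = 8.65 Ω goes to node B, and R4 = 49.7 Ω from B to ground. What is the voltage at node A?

V_A ≈ 4.11 V

The second stage (R3 + R4 = 58.35 Ω) loads node A in parallel with R2.
Effective lower resistance at A: R2 ‖ 58.35 = 18.83 Ω.
First divider: V_A = V_in · 18.83/(6.93 + 18.83) = 4.108 V.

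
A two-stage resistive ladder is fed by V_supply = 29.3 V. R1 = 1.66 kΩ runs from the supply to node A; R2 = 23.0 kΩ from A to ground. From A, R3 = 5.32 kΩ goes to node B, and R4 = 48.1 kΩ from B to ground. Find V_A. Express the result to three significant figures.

Looking into the second stage from A: R3 + R4 = 53.42 kΩ appears in parallel with R2.
Effective lower resistance at A: R2 ‖ 53.42 = 16.08 kΩ.
First divider: V_A = V_supply · 16.08/(1.66 + 16.08) = 26.56 V.

V_A ≈ 26.6 V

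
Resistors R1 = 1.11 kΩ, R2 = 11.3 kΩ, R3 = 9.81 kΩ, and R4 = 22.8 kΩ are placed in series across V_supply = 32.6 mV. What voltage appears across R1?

Series total: ΣR = 1.11 + 11.3 + 9.81 + 22.8 = 45.02 kΩ.
Voltage divider: V = V_supply · (1.110 / 45.02) = 32.6 × 0.02466 = 0.8038 mV.

V ≈ 0.804 mV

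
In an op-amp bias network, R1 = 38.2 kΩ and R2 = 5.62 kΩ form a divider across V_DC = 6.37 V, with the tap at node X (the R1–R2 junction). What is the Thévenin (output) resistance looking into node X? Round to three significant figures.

Zeroing V_DC shorts the top of R1 to ground, so R_th = R1 ‖ R2 = 4.899 kΩ.

R_th ≈ 4.90 kΩ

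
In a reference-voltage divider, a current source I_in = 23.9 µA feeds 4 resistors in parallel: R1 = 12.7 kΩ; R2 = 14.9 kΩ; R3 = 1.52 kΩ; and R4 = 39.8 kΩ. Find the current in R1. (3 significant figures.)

I ≈ 2.27 µA

ΣG = 1/12.7 + 1/14.9 + 1/1.52 + 1/39.8 = 0.8289.
Current divider: I(R1) = I_in · G_k/ΣG = 23.9 × (0.07874/0.8289) = 23.9 × 0.09500 = 2.270 µA.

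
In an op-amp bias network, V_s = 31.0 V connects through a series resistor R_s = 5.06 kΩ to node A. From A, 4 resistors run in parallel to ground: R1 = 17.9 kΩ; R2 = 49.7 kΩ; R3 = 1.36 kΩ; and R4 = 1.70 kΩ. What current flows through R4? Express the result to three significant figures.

I ≈ 2.26 mA

Equivalent of the parallel group: R_p = 0.7145 kΩ.
V_A = 31.0 × 0.7145/5.775 = 3.836 V.
I(R4) = V_A / R4 = 3.836/1.70 = 2.256 mA.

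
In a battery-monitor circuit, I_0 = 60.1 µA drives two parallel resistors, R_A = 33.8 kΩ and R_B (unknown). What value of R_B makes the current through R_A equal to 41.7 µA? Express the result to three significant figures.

R_B ≈ 76.6 kΩ

Two-branch current divider: I_A = I_0 · R_B/(R_A + R_B).
With f = 0.6938, R_B = R_A · f/(1−f) = 33.8 × 2.266 = 76.60 kΩ.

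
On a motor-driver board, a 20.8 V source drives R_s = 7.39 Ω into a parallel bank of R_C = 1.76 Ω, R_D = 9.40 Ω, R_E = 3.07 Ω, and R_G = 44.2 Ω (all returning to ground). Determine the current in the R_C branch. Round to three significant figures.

I ≈ 1.38 A

Parallel bank: R_p = 1/(1/1.76 + 1/9.40 + 1/3.07 + 1/44.2) = 0.9776 Ω.
V_A = 20.8 × 0.9776/8.368 = 2.430 V.
I(R_C) = V_A / R_C = 2.430/1.76 = 1.381 A.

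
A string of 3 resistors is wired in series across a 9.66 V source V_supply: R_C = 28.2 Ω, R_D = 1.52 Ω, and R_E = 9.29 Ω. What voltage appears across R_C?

ΣR = 28.2 + 1.52 + 9.29 = 39.01 Ω.
Voltage divider: V = V_supply · (28.20 / 39.01) = 9.66 × 0.7229 = 6.983 V.

V ≈ 6.98 V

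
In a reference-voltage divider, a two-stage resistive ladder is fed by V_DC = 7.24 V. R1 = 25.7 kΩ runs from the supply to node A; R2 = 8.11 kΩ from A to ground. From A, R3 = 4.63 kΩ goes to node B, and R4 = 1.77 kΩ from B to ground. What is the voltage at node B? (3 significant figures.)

V_B ≈ 0.245 V

Node A sees R2 in parallel with the series input of stage 2, R3 + R4 = 6.400 kΩ.
R2 ‖ (R3+R4) = 3.577 kΩ.
First divider: V_A = V_DC · 3.577/(25.7 + 3.577) = 0.8846 V.
Stage 2 is unloaded, so V_B = V_A · R4/(R3+R4) = 0.8846 × 1.77/6.400 = 0.2446 V.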